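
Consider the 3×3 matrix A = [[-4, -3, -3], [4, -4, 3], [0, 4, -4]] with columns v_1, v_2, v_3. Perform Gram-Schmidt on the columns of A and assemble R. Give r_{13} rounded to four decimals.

v_1 = (-4, 4, 0); ‖v_1‖ = 5.6569, so e_1 = (-0.7071, 0.7071, 0.0000).
r_{13} = e_1·v_3 = 4.2426.

r_{13} = 4.2426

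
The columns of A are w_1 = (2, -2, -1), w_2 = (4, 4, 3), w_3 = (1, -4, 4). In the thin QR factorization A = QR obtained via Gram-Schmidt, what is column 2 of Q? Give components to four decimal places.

q_2 = (0.7379, 0.5270, 0.4216)

w_1 = (2, -2, -1); ‖w_1‖ = 3.0000, so q_1 = (0.6667, -0.6667, -0.3333).
q_1·w_2 = 0.6667·4 + (-0.6667)·4 + (-0.3333)·3 = -1.0000.
u_2 = w_2 + 1.0000·q_1 = (4.6667, 3.3333, 2.6667).
‖u_2‖ = 6.3246, so q_2 = (0.7379, 0.5270, 0.4216).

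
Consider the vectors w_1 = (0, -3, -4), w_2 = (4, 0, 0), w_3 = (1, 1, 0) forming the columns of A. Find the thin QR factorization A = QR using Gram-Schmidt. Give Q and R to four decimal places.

w_1 = (0, -3, -4); ‖w_1‖ = 5.0000, so q_1 = (0.0000, -0.6000, -0.8000).
q_1·w_2 = 0.0000·4 + (-0.6000)·0 + (-0.8000)·0 = 0.0000.
u_2 = w_2 + 0.0000·q_1 = (4.0000, 0.0000, 0.0000).
‖u_2‖ = 4.0000, so q_2 = (1.0000, 0.0000, 0.0000).
q_1·w_3 = 0.0000·1 + (-0.6000)·1 + (-0.8000)·0 = -0.6000; q_2·w_3 = 1.0000·1 + 0.0000·1 + 0.0000·0 = 1.0000.
u_3 = w_3 + 0.6000·q_1 − 1.0000·q_2 = (0.0000, 0.6400, -0.4800).
‖u_3‖ = 0.8000, so q_3 = (0.0000, 0.8000, -0.6000).

Q = [[0.0000, 1.0000, 0.0000], [-0.6000, 0.0000, 0.8000], [-0.8000, 0.0000, -0.6000]], R = [[5.0000, 0.0000, -0.6000], [0.0000, 4.0000, 1.0000], [0.0000, 0.0000, 0.8000]]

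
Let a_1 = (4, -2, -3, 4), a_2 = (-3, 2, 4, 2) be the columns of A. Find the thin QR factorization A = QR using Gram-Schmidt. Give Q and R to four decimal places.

Q = [[0.5963, -0.2489], [-0.2981, 0.2263], [-0.4472, 0.5431], [0.5963, 0.7694]], R = [[6.7082, -2.9814], [0.0000, 4.9103]]

a_1 = (4, -2, -3, 4); ‖a_1‖ = 6.7082, so q_1 = (0.5963, -0.2981, -0.4472, 0.5963).
q_1·a_2 = 0.5963·(-3) + (-0.2981)·2 + (-0.4472)·4 + 0.5963·2 = -2.9814.
u_2 = a_2 + 2.9814·q_1 = (-1.2222, 1.1111, 2.6667, 3.7778).
‖u_2‖ = 4.9103, so q_2 = (-0.2489, 0.2263, 0.5431, 0.7694).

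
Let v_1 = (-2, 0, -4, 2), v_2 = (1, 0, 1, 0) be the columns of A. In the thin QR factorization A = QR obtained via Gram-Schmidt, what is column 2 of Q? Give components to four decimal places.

v_1 = (-2, 0, -4, 2); ‖v_1‖ = 4.8990, so e_1 = (-0.4082, 0.0000, -0.8165, 0.4082).
e_1·v_2 = (-0.4082)·1 + 0.0000·0 + (-0.8165)·1 + 0.4082·0 = -1.2247.
u_2 = v_2 + 1.2247·e_1 = (0.5000, 0.0000, 0.0000, 0.5000).
‖u_2‖ = 0.7071, so e_2 = (0.7071, 0.0000, 0.0000, 0.7071).

e_2 = (0.7071, 0.0000, 0.0000, 0.7071)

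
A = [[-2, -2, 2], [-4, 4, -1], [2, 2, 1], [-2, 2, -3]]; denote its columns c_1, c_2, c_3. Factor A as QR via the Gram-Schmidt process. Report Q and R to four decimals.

q_1 = c_1/‖c_1‖ = (-2, -4, 2, -2)/5.2915 = (-0.3780, -0.7559, 0.3780, -0.3780).
r_{12} = q_1·c_2 = -2.2678.
u_2 = c_2 + 2.2678·q_1 = (-2.8571, 2.2857, 2.8571, 1.1429).
‖u_2‖ = 4.7809, so q_2 = (-0.5976, 0.4781, 0.5976, 0.2390).
r_{13} = q_1·c_3 = 1.5119; r_{23} = q_2·c_3 = -1.7928.
u_3 = c_3 − 1.5119·q_1 + 1.7928·q_2 = (1.5000, 1.0000, 1.5000, -2.0000).
‖u_3‖ = 3.0822, so q_3 = (0.4867, 0.3244, 0.4867, -0.6489).

Q = [[-0.3780, -0.5976, 0.4867], [-0.7559, 0.4781, 0.3244], [0.3780, 0.5976, 0.4867], [-0.3780, 0.2390, -0.6489]], R = [[5.2915, -2.2678, 1.5119], [0.0000, 4.7809, -1.7928], [0.0000, 0.0000, 3.0822]]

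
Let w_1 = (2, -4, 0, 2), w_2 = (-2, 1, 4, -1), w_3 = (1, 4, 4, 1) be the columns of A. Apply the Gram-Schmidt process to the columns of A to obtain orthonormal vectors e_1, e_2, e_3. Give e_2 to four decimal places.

e_2 = (-0.2763, -0.1579, 0.9472, -0.0395)

w_1 = (2, -4, 0, 2); ‖w_1‖ = 4.8990, so e_1 = (0.4082, -0.8165, 0.0000, 0.4082).
e_1·w_2 = 0.4082·(-2) + (-0.8165)·1 + 0.0000·4 + 0.4082·(-1) = -2.0412.
u_2 = w_2 + 2.0412·e_1 = (-1.1667, -0.6667, 4.0000, -0.1667).
‖u_2‖ = 4.2230, so e_2 = (-0.2763, -0.1579, 0.9472, -0.0395).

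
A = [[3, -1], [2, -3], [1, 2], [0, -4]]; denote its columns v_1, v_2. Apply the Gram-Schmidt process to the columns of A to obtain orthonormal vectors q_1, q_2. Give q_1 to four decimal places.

q_1 = (0.8018, 0.5345, 0.2673, 0.0000)

v_1 = (3, 2, 1, 0); ‖v_1‖ = 3.7417, so q_1 = (0.8018, 0.5345, 0.2673, 0.0000).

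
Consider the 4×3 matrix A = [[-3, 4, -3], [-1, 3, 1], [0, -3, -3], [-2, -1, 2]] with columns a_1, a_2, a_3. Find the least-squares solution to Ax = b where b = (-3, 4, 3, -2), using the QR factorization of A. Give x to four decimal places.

q_1 = a_1/‖a_1‖ = (-3, -1, 0, -2)/3.7417 = (-0.8018, -0.2673, 0.0000, -0.5345).
r_{12} = q_1·a_2 = -3.4744.
u_2 = a_2 + 3.4744·q_1 = (1.2143, 2.0714, -3.0000, -2.8571).
‖u_2‖ = 4.7884, so q_2 = (0.2536, 0.4326, -0.6265, -0.5967).
r_{13} = q_1·a_3 = 1.0690; r_{23} = q_2·a_3 = 0.3580.
u_3 = a_3 − 1.0690·q_1 − 0.3580·q_2 = (-2.2336, 1.1308, -2.7757, 2.7850).
‖u_3‖ = 4.6614, so q_3 = (-0.4792, 0.2426, -0.5955, 0.5975).
Qᵀb = (2.4054, 0.2834, -0.5734).
Back-substitute: x_3 = -0.5734/4.6614 = -0.1230.
x_2 = (0.2834 − 0.3580·(-0.1230))/4.7884 = 0.0684.
x_1 = (2.4054 + 3.4744·0.0684 − 1.0690·(-0.1230))/3.7417 = 0.7415.

x = (0.7415, 0.0684, -0.1230)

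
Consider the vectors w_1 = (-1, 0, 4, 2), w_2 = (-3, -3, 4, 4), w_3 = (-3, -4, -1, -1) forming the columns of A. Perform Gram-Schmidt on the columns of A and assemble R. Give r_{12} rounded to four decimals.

q_1 = w_1/‖w_1‖ = (-1, 0, 4, 2)/4.5826 = (-0.2182, 0.0000, 0.8729, 0.4364).
r_{12} = q_1·w_2 = 5.8919.

r_{12} = 5.8919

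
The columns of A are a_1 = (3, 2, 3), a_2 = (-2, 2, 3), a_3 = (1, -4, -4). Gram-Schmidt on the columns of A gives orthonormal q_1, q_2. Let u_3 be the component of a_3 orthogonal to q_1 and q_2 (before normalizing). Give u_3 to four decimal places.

u_3 = (0.0000, -0.9231, 0.6154)

q_1 = a_1/‖a_1‖ = (3, 2, 3)/4.6904 = (0.6396, 0.4264, 0.6396).
r_{12} = q_1·a_2 = 1.4924.
u_2 = a_2 − 1.4924·q_1 = (-2.9545, 1.3636, 2.0455).
‖u_2‖ = 3.8435, so q_2 = (-0.7687, 0.3548, 0.5322).
r_{13} = q_1·a_3 = -3.6244; r_{23} = q_2·a_3 = -4.3166.
u_3 = a_3 + 3.6244·q_1 + 4.3166·q_2 = (0.0000, -0.9231, 0.6154).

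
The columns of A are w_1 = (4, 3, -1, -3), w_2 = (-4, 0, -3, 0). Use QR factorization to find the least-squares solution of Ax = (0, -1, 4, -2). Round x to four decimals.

q_1 = w_1/‖w_1‖ = (4, 3, -1, -3)/5.9161 = (0.6761, 0.5071, -0.1690, -0.5071).
r_{12} = q_1·w_2 = -2.1974.
u_2 = w_2 + 2.1974·q_1 = (-2.5143, 1.1143, -3.3714, -1.1143).
‖u_2‖ = 4.4913, so q_2 = (-0.5598, 0.2481, -0.7507, -0.2481).
Qᵀb = (-0.1690, -2.7546).
Back-substitute: x_2 = -2.7546/4.4913 = -0.6133.
x_1 = (-0.1690 + 2.1974·(-0.6133))/5.9161 = -0.2564.

x = (-0.2564, -0.6133)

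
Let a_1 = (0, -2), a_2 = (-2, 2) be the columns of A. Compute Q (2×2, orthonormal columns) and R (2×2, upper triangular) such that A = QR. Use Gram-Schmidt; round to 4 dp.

Q = [[0.0000, -1.0000], [-1.0000, 0.0000]], R = [[2.0000, -2.0000], [0.0000, 2.0000]]

q_1 = a_1/‖a_1‖ = (0, -2)/2.0000 = (0.0000, -1.0000).
r_{12} = q_1·a_2 = -2.0000.
u_2 = a_2 + 2.0000·q_1 = (-2.0000, 0.0000).
‖u_2‖ = 2.0000, so q_2 = (-1.0000, 0.0000).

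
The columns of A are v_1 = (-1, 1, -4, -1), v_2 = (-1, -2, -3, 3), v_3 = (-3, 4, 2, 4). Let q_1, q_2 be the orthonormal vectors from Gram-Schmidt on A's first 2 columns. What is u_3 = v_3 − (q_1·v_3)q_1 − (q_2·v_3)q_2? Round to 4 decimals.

u_3 = (-3.1716, 4.6461, 1.1555, 3.1957)

v_1 = (-1, 1, -4, -1); ‖v_1‖ = 4.3589, so q_1 = (-0.2294, 0.2294, -0.9177, -0.2294).
q_1·v_2 = (-0.2294)·(-1) + 0.2294·(-2) + (-0.9177)·(-3) + (-0.2294)·3 = 1.8353.
u_2 = v_2 − 1.8353·q_1 = (-0.5789, -2.4211, -1.3158, 3.4211).
‖u_2‖ = 4.4308, so q_2 = (-0.1307, -0.5464, -0.2970, 0.7721).
q_1·v_3 = (-0.2294)·(-3) + 0.2294·4 + (-0.9177)·2 + (-0.2294)·4 = -1.1471; q_2·v_3 = (-0.1307)·(-3) + (-0.5464)·4 + (-0.2970)·2 + 0.7721·4 = 0.7008.
u_3 = v_3 + 1.1471·q_1 − 0.7008·q_2 = (-3.1716, 4.6461, 1.1555, 3.1957).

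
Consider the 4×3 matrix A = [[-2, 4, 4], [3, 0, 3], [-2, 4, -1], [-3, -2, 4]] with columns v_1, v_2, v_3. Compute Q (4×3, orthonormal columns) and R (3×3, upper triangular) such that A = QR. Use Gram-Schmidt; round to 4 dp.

e_1 = v_1/‖v_1‖ = (-2, 3, -2, -3)/5.0990 = (-0.3922, 0.5883, -0.3922, -0.5883).
r_{12} = e_1·v_2 = -1.9612.
u_2 = v_2 + 1.9612·e_1 = (3.2308, 1.1538, 3.2308, -3.1538).
‖u_2‖ = 5.6704, so e_2 = (0.5698, 0.2035, 0.5698, -0.5562).
r_{13} = e_1·v_3 = -1.7650; r_{23} = e_2·v_3 = 0.0950.
u_3 = v_3 + 1.7650·e_1 − 0.0950·e_2 = (3.2536, 4.0191, -1.7464, 3.0144).
‖u_3‖ = 6.2350, so e_3 = (0.5218, 0.6446, -0.2801, 0.4835).

Q = [[-0.3922, 0.5698, 0.5218], [0.5883, 0.2035, 0.6446], [-0.3922, 0.5698, -0.2801], [-0.5883, -0.5562, 0.4835]], R = [[5.0990, -1.9612, -1.7650], [0.0000, 5.6704, 0.0950], [0.0000, 0.0000, 6.2350]]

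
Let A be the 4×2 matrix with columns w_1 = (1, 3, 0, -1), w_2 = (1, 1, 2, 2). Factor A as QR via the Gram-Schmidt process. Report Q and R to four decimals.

Q = [[0.3015, 0.2636], [0.9045, 0.1464], [0.0000, 0.6443], [-0.3015, 0.7028]], R = [[3.3166, 0.6030], [0.0000, 3.1042]]

w_1 = (1, 3, 0, -1); ‖w_1‖ = 3.3166, so e_1 = (0.3015, 0.9045, 0.0000, -0.3015).
e_1·w_2 = 0.3015·1 + 0.9045·1 + 0.0000·2 + (-0.3015)·2 = 0.6030.
u_2 = w_2 − 0.6030·e_1 = (0.8182, 0.4545, 2.0000, 2.1818).
‖u_2‖ = 3.1042, so e_2 = (0.2636, 0.1464, 0.6443, 0.7028).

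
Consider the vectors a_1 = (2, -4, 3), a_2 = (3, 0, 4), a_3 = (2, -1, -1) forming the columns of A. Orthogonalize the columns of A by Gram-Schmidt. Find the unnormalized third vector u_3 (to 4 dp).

u_3 = (1.7955, -0.1122, -1.3466)

e_1 = a_1/‖a_1‖ = (2, -4, 3)/5.3852 = (0.3714, -0.7428, 0.5571).
r_{12} = e_1·a_2 = 3.3425.
u_2 = a_2 − 3.3425·e_1 = (1.7586, 2.4828, 2.1379).
‖u_2‖ = 3.7185, so e_2 = (0.4729, 0.6677, 0.5749).
r_{13} = e_1·a_3 = 0.9285; r_{23} = e_2·a_3 = -0.2967.
u_3 = a_3 − 0.9285·e_1 + 0.2967·e_2 = (1.7955, -0.1122, -1.3466).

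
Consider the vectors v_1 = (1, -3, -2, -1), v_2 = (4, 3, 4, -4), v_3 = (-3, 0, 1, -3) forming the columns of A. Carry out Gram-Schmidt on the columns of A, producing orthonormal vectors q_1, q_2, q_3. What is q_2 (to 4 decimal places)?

v_1 = (1, -3, -2, -1); ‖v_1‖ = 3.8730, so q_1 = (0.2582, -0.7746, -0.5164, -0.2582).
q_1·v_2 = 0.2582·4 + (-0.7746)·3 + (-0.5164)·4 + (-0.2582)·(-4) = -2.3238.
u_2 = v_2 + 2.3238·q_1 = (4.6000, 1.2000, 2.8000, -4.6000).
‖u_2‖ = 7.1833, so q_2 = (0.6404, 0.1671, 0.3898, -0.6404).

q_2 = (0.6404, 0.1671, 0.3898, -0.6404)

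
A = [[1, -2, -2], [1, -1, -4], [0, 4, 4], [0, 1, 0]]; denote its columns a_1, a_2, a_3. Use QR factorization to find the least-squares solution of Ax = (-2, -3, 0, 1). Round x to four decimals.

x = (-2.2667, -0.0667, 0.1111)

e_1 = a_1/‖a_1‖ = (1, 1, 0, 0)/1.4142 = (0.7071, 0.7071, 0.0000, 0.0000).
r_{12} = e_1·a_2 = -2.1213.
u_2 = a_2 + 2.1213·e_1 = (-0.5000, 0.5000, 4.0000, 1.0000).
‖u_2‖ = 4.1833, so e_2 = (-0.1195, 0.1195, 0.9562, 0.2390).
r_{13} = e_1·a_3 = -4.2426; r_{23} = e_2·a_3 = 3.5857.
u_3 = a_3 + 4.2426·e_1 − 3.5857·e_2 = (1.4286, -1.4286, 0.5714, -0.8571).
‖u_3‖ = 2.2678, so e_3 = (0.6299, -0.6299, 0.2520, -0.3780).
Qᵀb = (-3.5355, 0.1195, 0.2520).
Back-substitute: x_3 = 0.2520/2.2678 = 0.1111.
x_2 = (0.1195 − 3.5857·0.1111)/4.1833 = -0.0667.
x_1 = (-3.5355 + 2.1213·(-0.0667) + 4.2426·0.1111)/1.4142 = -2.2667.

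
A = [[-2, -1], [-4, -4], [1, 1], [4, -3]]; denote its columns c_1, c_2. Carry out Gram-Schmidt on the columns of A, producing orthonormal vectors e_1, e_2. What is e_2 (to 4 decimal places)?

c_1 = (-2, -4, 1, 4); ‖c_1‖ = 6.0828, so e_1 = (-0.3288, -0.6576, 0.1644, 0.6576).
e_1·c_2 = (-0.3288)·(-1) + (-0.6576)·(-4) + 0.1644·1 + 0.6576·(-3) = 1.1508.
u_2 = c_2 − 1.1508·e_1 = (-0.6216, -3.2432, 0.8108, -3.7568).
‖u_2‖ = 5.0671, so e_2 = (-0.1227, -0.6401, 0.1600, -0.7414).

e_2 = (-0.1227, -0.6401, 0.1600, -0.7414)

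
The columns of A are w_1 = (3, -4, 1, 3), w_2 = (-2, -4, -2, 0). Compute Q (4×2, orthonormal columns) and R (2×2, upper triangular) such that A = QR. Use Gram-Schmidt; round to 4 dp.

Q = [[0.5071, -0.5704], [-0.6761, -0.6553], [0.1690, -0.4733], [0.5071, -0.1456]], R = [[5.9161, 1.3522], [0.0000, 4.7087]]

w_1 = (3, -4, 1, 3); ‖w_1‖ = 5.9161, so q_1 = (0.5071, -0.6761, 0.1690, 0.5071).
q_1·w_2 = 0.5071·(-2) + (-0.6761)·(-4) + 0.1690·(-2) + 0.5071·0 = 1.3522.
u_2 = w_2 − 1.3522·q_1 = (-2.6857, -3.0857, -2.2286, -0.6857).
‖u_2‖ = 4.7087, so q_2 = (-0.5704, -0.6553, -0.4733, -0.1456).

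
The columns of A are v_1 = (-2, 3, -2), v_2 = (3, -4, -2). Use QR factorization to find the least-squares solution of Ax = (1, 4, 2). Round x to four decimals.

v_1 = (-2, 3, -2); ‖v_1‖ = 4.1231, so q_1 = (-0.4851, 0.7276, -0.4851).
q_1·v_2 = (-0.4851)·3 + 0.7276·(-4) + (-0.4851)·(-2) = -3.3955.
u_2 = v_2 + 3.3955·q_1 = (1.3529, -1.5294, -3.6471).
‖u_2‖ = 4.1798, so q_2 = (0.3237, -0.3659, -0.8725).
Qᵀb = (1.4552, -2.8850).
Back-substitute: x_2 = -2.8850/4.1798 = -0.6902.
x_1 = (1.4552 + 3.3955·(-0.6902))/4.1231 = -0.2155.

x = (-0.2155, -0.6902)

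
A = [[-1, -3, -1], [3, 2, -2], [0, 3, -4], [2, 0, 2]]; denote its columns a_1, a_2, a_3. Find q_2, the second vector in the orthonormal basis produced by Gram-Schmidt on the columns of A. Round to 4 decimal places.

q_1 = a_1/‖a_1‖ = (-1, 3, 0, 2)/3.7417 = (-0.2673, 0.8018, 0.0000, 0.5345).
r_{12} = q_1·a_2 = 2.4054.
u_2 = a_2 − 2.4054·q_1 = (-2.3571, 0.0714, 3.0000, -1.2857).
‖u_2‖ = 4.0267, so q_2 = (-0.5854, 0.0177, 0.7450, -0.3193).

q_2 = (-0.5854, 0.0177, 0.7450, -0.3193)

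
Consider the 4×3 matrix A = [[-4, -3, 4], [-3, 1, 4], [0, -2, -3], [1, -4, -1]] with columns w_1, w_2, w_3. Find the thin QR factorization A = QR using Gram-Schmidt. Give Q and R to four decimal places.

Q = [[-0.7845, -0.4140, 0.0435], [-0.5883, 0.2926, 0.0875], [0.0000, -0.3711, -0.8944], [0.1961, -0.7780, 0.4364]], R = [[5.0990, 0.9806, -5.6874], [0.0000, 5.3887, 1.4061], [0.0000, 0.0000, 2.7707]]

w_1 = (-4, -3, 0, 1); ‖w_1‖ = 5.0990, so e_1 = (-0.7845, -0.5883, 0.0000, 0.1961).
e_1·w_2 = (-0.7845)·(-3) + (-0.5883)·1 + 0.0000·(-2) + 0.1961·(-4) = 0.9806.
u_2 = w_2 − 0.9806·e_1 = (-2.2308, 1.5769, -2.0000, -4.1923).
‖u_2‖ = 5.3887, so e_2 = (-0.4140, 0.2926, -0.3711, -0.7780).
e_1·w_3 = (-0.7845)·4 + (-0.5883)·4 + 0.0000·(-3) + 0.1961·(-1) = -5.6874; e_2·w_3 = (-0.4140)·4 + 0.2926·4 + (-0.3711)·(-3) + (-0.7780)·(-1) = 1.4061.
u_3 = w_3 + 5.6874·e_1 − 1.4061·e_2 = (0.1205, 0.2424, -2.4781, 1.2093).
‖u_3‖ = 2.7707, so e_3 = (0.0435, 0.0875, -0.8944, 0.4364).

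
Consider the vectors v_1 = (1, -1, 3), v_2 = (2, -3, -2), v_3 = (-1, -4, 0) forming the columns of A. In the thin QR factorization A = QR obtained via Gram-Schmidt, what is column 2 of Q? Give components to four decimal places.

q_2 = (0.5085, -0.7517, -0.4200)

v_1 = (1, -1, 3); ‖v_1‖ = 3.3166, so q_1 = (0.3015, -0.3015, 0.9045).
q_1·v_2 = 0.3015·2 + (-0.3015)·(-3) + 0.9045·(-2) = -0.3015.
u_2 = v_2 + 0.3015·q_1 = (2.0909, -3.0909, -1.7273).
‖u_2‖ = 4.1121, so q_2 = (0.5085, -0.7517, -0.4200).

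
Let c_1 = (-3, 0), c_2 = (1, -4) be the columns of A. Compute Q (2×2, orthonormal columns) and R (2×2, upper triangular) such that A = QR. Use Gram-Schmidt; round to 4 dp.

q_1 = c_1/‖c_1‖ = (-3, 0)/3.0000 = (-1.0000, 0.0000).
r_{12} = q_1·c_2 = -1.0000.
u_2 = c_2 + 1.0000·q_1 = (0.0000, -4.0000).
‖u_2‖ = 4.0000, so q_2 = (0.0000, -1.0000).

Q = [[-1.0000, 0.0000], [0.0000, -1.0000]], R = [[3.0000, -1.0000], [0.0000, 4.0000]]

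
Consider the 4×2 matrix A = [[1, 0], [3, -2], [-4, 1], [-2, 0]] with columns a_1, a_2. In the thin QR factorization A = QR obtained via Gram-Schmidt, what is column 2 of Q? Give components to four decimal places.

q_1 = a_1/‖a_1‖ = (1, 3, -4, -2)/5.4772 = (0.1826, 0.5477, -0.7303, -0.3651).
r_{12} = q_1·a_2 = -1.8257.
u_2 = a_2 + 1.8257·q_1 = (0.3333, -1.0000, -0.3333, -0.6667).
‖u_2‖ = 1.2910, so q_2 = (0.2582, -0.7746, -0.2582, -0.5164).

q_2 = (0.2582, -0.7746, -0.2582, -0.5164)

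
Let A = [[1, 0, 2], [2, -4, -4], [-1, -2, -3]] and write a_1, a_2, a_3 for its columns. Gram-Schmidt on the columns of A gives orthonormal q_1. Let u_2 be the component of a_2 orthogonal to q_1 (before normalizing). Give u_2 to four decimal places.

u_2 = (1.0000, -2.0000, -3.0000)

a_1 = (1, 2, -1); ‖a_1‖ = 2.4495, so q_1 = (0.4082, 0.8165, -0.4082).
q_1·a_2 = 0.4082·0 + 0.8165·(-4) + (-0.4082)·(-2) = -2.4495.
u_2 = a_2 + 2.4495·q_1 = (1.0000, -2.0000, -3.0000).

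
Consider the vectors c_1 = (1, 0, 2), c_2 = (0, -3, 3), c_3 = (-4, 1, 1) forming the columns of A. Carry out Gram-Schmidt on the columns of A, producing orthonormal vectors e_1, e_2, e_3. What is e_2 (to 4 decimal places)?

e_2 = (-0.3651, -0.9129, 0.1826)

e_1 = c_1/‖c_1‖ = (1, 0, 2)/2.2361 = (0.4472, 0.0000, 0.8944).
r_{12} = e_1·c_2 = 2.6833.
u_2 = c_2 − 2.6833·e_1 = (-1.2000, -3.0000, 0.6000).
‖u_2‖ = 3.2863, so e_2 = (-0.3651, -0.9129, 0.1826).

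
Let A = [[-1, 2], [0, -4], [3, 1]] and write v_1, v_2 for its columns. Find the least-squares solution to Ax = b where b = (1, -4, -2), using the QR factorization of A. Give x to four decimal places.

v_1 = (-1, 0, 3); ‖v_1‖ = 3.1623, so q_1 = (-0.3162, 0.0000, 0.9487).
q_1·v_2 = (-0.3162)·2 + 0.0000·(-4) + 0.9487·1 = 0.3162.
u_2 = v_2 − 0.3162·q_1 = (2.1000, -4.0000, 0.7000).
‖u_2‖ = 4.5717, so q_2 = (0.4594, -0.8750, 0.1531).
Qᵀb = (-2.2136, 3.6529).
Back-substitute: x_2 = 3.6529/4.5717 = 0.7990.
x_1 = (-2.2136 − 0.3162·0.7990)/3.1623 = -0.7799.

x = (-0.7799, 0.7990)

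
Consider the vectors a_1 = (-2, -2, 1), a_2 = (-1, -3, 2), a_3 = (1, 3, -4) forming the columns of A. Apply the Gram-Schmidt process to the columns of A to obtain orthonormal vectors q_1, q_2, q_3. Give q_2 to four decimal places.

q_2 = (0.7191, -0.4576, 0.5230)

a_1 = (-2, -2, 1); ‖a_1‖ = 3.0000, so q_1 = (-0.6667, -0.6667, 0.3333).
q_1·a_2 = (-0.6667)·(-1) + (-0.6667)·(-3) + 0.3333·2 = 3.3333.
u_2 = a_2 − 3.3333·q_1 = (1.2222, -0.7778, 0.8889).
‖u_2‖ = 1.6997, so q_2 = (0.7191, -0.4576, 0.5230).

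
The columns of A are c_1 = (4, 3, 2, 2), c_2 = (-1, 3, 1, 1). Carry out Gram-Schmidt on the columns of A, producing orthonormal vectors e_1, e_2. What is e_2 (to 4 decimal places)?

e_2 = (-0.6768, 0.7062, 0.1471, 0.1471)

e_1 = c_1/‖c_1‖ = (4, 3, 2, 2)/5.7446 = (0.6963, 0.5222, 0.3482, 0.3482).
r_{12} = e_1·c_2 = 1.5667.
u_2 = c_2 − 1.5667·e_1 = (-2.0909, 2.1818, 0.4545, 0.4545).
‖u_2‖ = 3.0896, so e_2 = (-0.6768, 0.7062, 0.1471, 0.1471).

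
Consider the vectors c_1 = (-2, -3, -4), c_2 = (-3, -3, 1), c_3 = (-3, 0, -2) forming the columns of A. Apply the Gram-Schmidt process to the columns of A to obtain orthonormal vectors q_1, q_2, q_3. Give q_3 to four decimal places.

q_3 = (-0.7234, 0.6751, -0.1447)

q_1 = c_1/‖c_1‖ = (-2, -3, -4)/5.3852 = (-0.3714, -0.5571, -0.7428).
r_{12} = q_1·c_2 = 2.0426.
u_2 = c_2 − 2.0426·q_1 = (-2.2414, -1.8621, 2.5172).
‖u_2‖ = 3.8507, so q_2 = (-0.5821, -0.4836, 0.6537).
r_{13} = q_1·c_3 = 2.5997; r_{23} = q_2·c_3 = 0.4388.
u_3 = c_3 − 2.5997·q_1 − 0.4388·q_2 = (-1.7791, 1.6605, -0.3558).
‖u_3‖ = 2.4594, so q_3 = (-0.7234, 0.6751, -0.1447).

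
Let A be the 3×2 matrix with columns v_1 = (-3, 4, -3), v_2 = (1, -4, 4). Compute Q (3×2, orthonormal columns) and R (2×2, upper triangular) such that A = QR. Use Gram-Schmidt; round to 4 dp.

v_1 = (-3, 4, -3); ‖v_1‖ = 5.8310, so e_1 = (-0.5145, 0.6860, -0.5145).
e_1·v_2 = (-0.5145)·1 + 0.6860·(-4) + (-0.5145)·4 = -5.3165.
u_2 = v_2 + 5.3165·e_1 = (-1.7353, -0.3529, 1.2647).
‖u_2‖ = 2.1761, so e_2 = (-0.7974, -0.1622, 0.5812).

Q = [[-0.5145, -0.7974], [0.6860, -0.1622], [-0.5145, 0.5812]], R = [[5.8310, -5.3165], [0.0000, 2.1761]]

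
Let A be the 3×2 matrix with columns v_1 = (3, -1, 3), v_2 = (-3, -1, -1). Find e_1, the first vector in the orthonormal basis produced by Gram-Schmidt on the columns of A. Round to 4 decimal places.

e_1 = (0.6882, -0.2294, 0.6882)

e_1 = v_1/‖v_1‖ = (3, -1, 3)/4.3589 = (0.6882, -0.2294, 0.6882).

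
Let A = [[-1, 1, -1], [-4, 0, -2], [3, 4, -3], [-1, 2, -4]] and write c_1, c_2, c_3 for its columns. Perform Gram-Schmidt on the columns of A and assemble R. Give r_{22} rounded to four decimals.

c_1 = (-1, -4, 3, -1); ‖c_1‖ = 5.1962, so q_1 = (-0.1925, -0.7698, 0.5774, -0.1925).
q_1·c_2 = (-0.1925)·1 + (-0.7698)·0 + 0.5774·4 + (-0.1925)·2 = 1.7321.
u_2 = c_2 − 1.7321·q_1 = (1.3333, 1.3333, 3.0000, 2.3333).
r_{22} = ‖u_2‖ = 4.2426.

r_{22} = 4.2426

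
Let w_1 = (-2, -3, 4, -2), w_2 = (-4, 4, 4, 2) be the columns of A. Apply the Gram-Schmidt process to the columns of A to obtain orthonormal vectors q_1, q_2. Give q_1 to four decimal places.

w_1 = (-2, -3, 4, -2); ‖w_1‖ = 5.7446, so q_1 = (-0.3482, -0.5222, 0.6963, -0.3482).

q_1 = (-0.3482, -0.5222, 0.6963, -0.3482)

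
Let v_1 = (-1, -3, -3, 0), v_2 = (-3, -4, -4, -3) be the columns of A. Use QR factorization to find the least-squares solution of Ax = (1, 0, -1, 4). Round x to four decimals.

v_1 = (-1, -3, -3, 0); ‖v_1‖ = 4.3589, so e_1 = (-0.2294, -0.6882, -0.6882, 0.0000).
e_1·v_2 = (-0.2294)·(-3) + (-0.6882)·(-4) + (-0.6882)·(-4) + 0.0000·(-3) = 6.1942.
u_2 = v_2 − 6.1942·e_1 = (-1.5789, 0.2632, 0.2632, -3.0000).
‖u_2‖ = 3.4105, so e_2 = (-0.4630, 0.0772, 0.0772, -0.8796).
Qᵀb = (0.4588, -4.0587).
Back-substitute: x_2 = -4.0587/3.4105 = -1.1900.
x_1 = (0.4588 − 6.1942·(-1.1900))/4.3589 = 1.7964.

x = (1.7964, -1.1900)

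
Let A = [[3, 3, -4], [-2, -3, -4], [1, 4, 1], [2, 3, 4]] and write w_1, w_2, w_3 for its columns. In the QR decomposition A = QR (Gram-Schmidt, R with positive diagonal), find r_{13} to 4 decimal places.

r_{13} = 1.1785

w_1 = (3, -2, 1, 2); ‖w_1‖ = 4.2426, so e_1 = (0.7071, -0.4714, 0.2357, 0.4714).
r_{13} = e_1·w_3 = 1.1785.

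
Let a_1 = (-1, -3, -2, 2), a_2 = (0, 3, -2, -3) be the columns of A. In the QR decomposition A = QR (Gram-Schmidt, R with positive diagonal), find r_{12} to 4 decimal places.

r_{12} = -2.5927

a_1 = (-1, -3, -2, 2); ‖a_1‖ = 4.2426, so e_1 = (-0.2357, -0.7071, -0.4714, 0.4714).
r_{12} = e_1·a_2 = -2.5927.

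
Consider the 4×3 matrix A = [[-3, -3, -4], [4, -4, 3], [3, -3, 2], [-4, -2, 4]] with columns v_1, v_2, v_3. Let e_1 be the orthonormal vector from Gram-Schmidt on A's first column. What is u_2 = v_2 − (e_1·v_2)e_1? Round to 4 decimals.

e_1 = v_1/‖v_1‖ = (-3, 4, 3, -4)/7.0711 = (-0.4243, 0.5657, 0.4243, -0.5657).
r_{12} = e_1·v_2 = -1.1314.
u_2 = v_2 + 1.1314·e_1 = (-3.4800, -3.3600, -2.5200, -2.6400).

u_2 = (-3.4800, -3.3600, -2.5200, -2.6400)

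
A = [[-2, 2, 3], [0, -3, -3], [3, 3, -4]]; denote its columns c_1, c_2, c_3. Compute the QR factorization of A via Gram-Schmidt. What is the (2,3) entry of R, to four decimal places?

r_{23} = 2.2146

c_1 = (-2, 0, 3); ‖c_1‖ = 3.6056, so q_1 = (-0.5547, 0.0000, 0.8321).
q_1·c_2 = (-0.5547)·2 + 0.0000·(-3) + 0.8321·3 = 1.3868.
u_2 = c_2 − 1.3868·q_1 = (2.7692, -3.0000, 1.8462).
‖u_2‖ = 4.4807, so q_2 = (0.6180, -0.6695, 0.4120).
r_{23} = q_2·c_3 = 2.2146.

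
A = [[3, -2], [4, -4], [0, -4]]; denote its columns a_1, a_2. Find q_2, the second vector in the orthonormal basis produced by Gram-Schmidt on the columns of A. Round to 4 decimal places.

q_2 = (0.1569, -0.1177, -0.9806)

q_1 = a_1/‖a_1‖ = (3, 4, 0)/5.0000 = (0.6000, 0.8000, 0.0000).
r_{12} = q_1·a_2 = -4.4000.
u_2 = a_2 + 4.4000·q_1 = (0.6400, -0.4800, -4.0000).
‖u_2‖ = 4.0792, so q_2 = (0.1569, -0.1177, -0.9806).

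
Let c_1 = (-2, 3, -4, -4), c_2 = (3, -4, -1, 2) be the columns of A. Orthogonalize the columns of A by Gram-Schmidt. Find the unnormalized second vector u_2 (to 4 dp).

c_1 = (-2, 3, -4, -4); ‖c_1‖ = 6.7082, so e_1 = (-0.2981, 0.4472, -0.5963, -0.5963).
e_1·c_2 = (-0.2981)·3 + 0.4472·(-4) + (-0.5963)·(-1) + (-0.5963)·2 = -3.2796.
u_2 = c_2 + 3.2796·e_1 = (2.0222, -2.5333, -2.9556, 0.0444).

u_2 = (2.0222, -2.5333, -2.9556, 0.0444)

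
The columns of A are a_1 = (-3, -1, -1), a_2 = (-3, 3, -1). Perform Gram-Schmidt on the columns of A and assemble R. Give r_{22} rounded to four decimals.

q_1 = a_1/‖a_1‖ = (-3, -1, -1)/3.3166 = (-0.9045, -0.3015, -0.3015).
r_{12} = q_1·a_2 = 2.1106.
u_2 = a_2 − 2.1106·q_1 = (-1.0909, 3.6364, -0.3636).
r_{22} = ‖u_2‖ = 3.8139.

r_{22} = 3.8139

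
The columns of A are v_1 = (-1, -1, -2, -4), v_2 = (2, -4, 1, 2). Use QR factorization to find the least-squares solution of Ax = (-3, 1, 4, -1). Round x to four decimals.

x = (-0.2346, -0.3951)

v_1 = (-1, -1, -2, -4); ‖v_1‖ = 4.6904, so e_1 = (-0.2132, -0.2132, -0.4264, -0.8528).
e_1·v_2 = (-0.2132)·2 + (-0.2132)·(-4) + (-0.4264)·1 + (-0.8528)·2 = -1.7056.
u_2 = v_2 + 1.7056·e_1 = (1.6364, -4.3636, 0.2727, 0.5455).
‖u_2‖ = 4.7001, so e_2 = (0.3482, -0.9284, 0.0580, 0.1161).
Qᵀb = (-0.4264, -1.8568).
Back-substitute: x_2 = -1.8568/4.7001 = -0.3951.
x_1 = (-0.4264 + 1.7056·(-0.3951))/4.6904 = -0.2346.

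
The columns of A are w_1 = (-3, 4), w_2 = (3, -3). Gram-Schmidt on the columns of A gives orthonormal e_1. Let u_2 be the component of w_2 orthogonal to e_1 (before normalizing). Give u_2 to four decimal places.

w_1 = (-3, 4); ‖w_1‖ = 5.0000, so e_1 = (-0.6000, 0.8000).
e_1·w_2 = (-0.6000)·3 + 0.8000·(-3) = -4.2000.
u_2 = w_2 + 4.2000·e_1 = (0.4800, 0.3600).

u_2 = (0.4800, 0.3600)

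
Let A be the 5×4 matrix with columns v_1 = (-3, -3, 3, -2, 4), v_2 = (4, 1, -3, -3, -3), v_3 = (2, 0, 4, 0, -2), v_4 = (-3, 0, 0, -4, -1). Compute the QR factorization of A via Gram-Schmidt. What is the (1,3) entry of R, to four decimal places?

e_1 = v_1/‖v_1‖ = (-3, -3, 3, -2, 4)/6.8557 = (-0.4376, -0.4376, 0.4376, -0.2917, 0.5835).
r_{13} = e_1·v_3 = -0.2917.

r_{13} = -0.2917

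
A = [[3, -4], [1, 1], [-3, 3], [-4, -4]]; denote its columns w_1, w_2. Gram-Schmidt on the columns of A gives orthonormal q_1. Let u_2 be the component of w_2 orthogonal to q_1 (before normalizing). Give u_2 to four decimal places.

w_1 = (3, 1, -3, -4); ‖w_1‖ = 5.9161, so q_1 = (0.5071, 0.1690, -0.5071, -0.6761).
q_1·w_2 = 0.5071·(-4) + 0.1690·1 + (-0.5071)·3 + (-0.6761)·(-4) = -0.6761.
u_2 = w_2 + 0.6761·q_1 = (-3.6571, 1.1143, 2.6571, -4.4571).

u_2 = (-3.6571, 1.1143, 2.6571, -4.4571)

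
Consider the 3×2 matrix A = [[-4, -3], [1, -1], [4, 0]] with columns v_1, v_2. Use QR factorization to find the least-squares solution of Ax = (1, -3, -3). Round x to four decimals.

x = (-0.9091, 1.0000)

v_1 = (-4, 1, 4); ‖v_1‖ = 5.7446, so e_1 = (-0.6963, 0.1741, 0.6963).
e_1·v_2 = (-0.6963)·(-3) + 0.1741·(-1) + 0.6963·0 = 1.9149.
u_2 = v_2 − 1.9149·e_1 = (-1.6667, -1.3333, -1.3333).
‖u_2‖ = 2.5166, so e_2 = (-0.6623, -0.5298, -0.5298).
Qᵀb = (-3.3075, 2.5166).
Back-substitute: x_2 = 2.5166/2.5166 = 1.0000.
x_1 = (-3.3075 − 1.9149·1.0000)/5.7446 = -0.9091.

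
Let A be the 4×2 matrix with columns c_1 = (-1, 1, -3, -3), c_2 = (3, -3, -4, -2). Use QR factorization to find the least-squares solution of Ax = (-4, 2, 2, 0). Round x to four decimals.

e_1 = c_1/‖c_1‖ = (-1, 1, -3, -3)/4.4721 = (-0.2236, 0.2236, -0.6708, -0.6708).
r_{12} = e_1·c_2 = 2.6833.
u_2 = c_2 − 2.6833·e_1 = (3.6000, -3.6000, -2.2000, -0.2000).
‖u_2‖ = 5.5498, so e_2 = (0.6487, -0.6487, -0.3964, -0.0360).
Qᵀb = (0.0000, -4.6849).
Back-substitute: x_2 = -4.6849/5.5498 = -0.8442.
x_1 = (0.0000 − 2.6833·(-0.8442))/4.4721 = 0.5065.

x = (0.5065, -0.8442)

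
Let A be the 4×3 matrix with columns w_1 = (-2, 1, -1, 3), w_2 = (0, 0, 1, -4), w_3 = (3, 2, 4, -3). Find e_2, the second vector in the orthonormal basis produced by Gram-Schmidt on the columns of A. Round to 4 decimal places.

e_2 = (-0.7239, 0.3619, 0.0557, -0.5847)

w_1 = (-2, 1, -1, 3); ‖w_1‖ = 3.8730, so e_1 = (-0.5164, 0.2582, -0.2582, 0.7746).
e_1·w_2 = (-0.5164)·0 + 0.2582·0 + (-0.2582)·1 + 0.7746·(-4) = -3.3566.
u_2 = w_2 + 3.3566·e_1 = (-1.7333, 0.8667, 0.1333, -1.4000).
‖u_2‖ = 2.3944, so e_2 = (-0.7239, 0.3619, 0.0557, -0.5847).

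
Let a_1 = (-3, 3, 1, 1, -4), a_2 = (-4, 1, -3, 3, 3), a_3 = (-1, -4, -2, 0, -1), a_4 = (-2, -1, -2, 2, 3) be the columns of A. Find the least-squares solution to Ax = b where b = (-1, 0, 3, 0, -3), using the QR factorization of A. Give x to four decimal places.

x = (1.3581, -2.2384, -0.2768, 2.9016)

q_1 = a_1/‖a_1‖ = (-3, 3, 1, 1, -4)/6.0000 = (-0.5000, 0.5000, 0.1667, 0.1667, -0.6667).
r_{12} = q_1·a_2 = 0.5000.
u_2 = a_2 − 0.5000·q_1 = (-3.7500, 0.7500, -3.0833, 2.9167, 3.3333).
‖u_2‖ = 6.6144, so q_2 = (-0.5669, 0.1134, -0.4662, 0.4410, 0.5040).
r_{13} = q_1·a_3 = -1.1667; r_{23} = q_2·a_3 = 0.5417.
u_3 = a_3 + 1.1667·q_1 − 0.5417·q_2 = (-1.2762, -3.4781, -1.5530, -0.0444, -2.0508).
‖u_3‖ = 4.5106, so q_3 = (-0.2829, -0.7711, -0.3443, -0.0099, -0.4547).
r_{14} = q_1·a_4 = -1.5000; r_{24} = q_2·a_4 = 4.3466; r_{34} = q_3·a_4 = 0.6419.
u_4 = a_4 + 1.5000·q_1 − 4.3466·q_2 − 0.6419·q_3 = (-0.1041, -0.2479, 0.4972, 0.3397, 0.1014).
‖u_4‖ = 0.6672, so q_4 = (-0.1560, -0.3716, 0.7452, 0.5091, 0.1519).
Qᵀb = (3.0000, -2.3434, 0.6140, 1.9359).
Back-substitute: x_4 = 1.9359/0.6672 = 2.9016.
x_3 = (0.6140 − 0.6419·2.9016)/4.5106 = -0.2768.
x_2 = (-2.3434 − 0.5417·(-0.2768) − 4.3466·2.9016)/6.6144 = -2.2384.
x_1 = (3.0000 − 0.5000·(-2.2384) + 1.1667·(-0.2768) + 1.5000·2.9016)/6.0000 = 1.3581.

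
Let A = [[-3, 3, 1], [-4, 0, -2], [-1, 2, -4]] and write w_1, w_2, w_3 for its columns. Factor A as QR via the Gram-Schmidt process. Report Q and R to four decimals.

w_1 = (-3, -4, -1); ‖w_1‖ = 5.0990, so e_1 = (-0.5883, -0.7845, -0.1961).
e_1·w_2 = (-0.5883)·3 + (-0.7845)·0 + (-0.1961)·2 = -2.1573.
u_2 = w_2 + 2.1573·e_1 = (1.7308, -1.6923, 1.5769).
‖u_2‖ = 2.8890, so e_2 = (0.5991, -0.5858, 0.5458).
e_1·w_3 = (-0.5883)·1 + (-0.7845)·(-2) + (-0.1961)·(-4) = 1.7650; e_2·w_3 = 0.5991·1 + (-0.5858)·(-2) + 0.5458·(-4) = -0.4127.
u_3 = w_3 − 1.7650·e_1 + 0.4127·e_2 = (2.2857, -0.8571, -3.4286).
‖u_3‖ = 4.2088, so e_3 = (0.5431, -0.2037, -0.8146).

Q = [[-0.5883, 0.5991, 0.5431], [-0.7845, -0.5858, -0.2037], [-0.1961, 0.5458, -0.8146]], R = [[5.0990, -2.1573, 1.7650], [0.0000, 2.8890, -0.4127], [0.0000, 0.0000, 4.2088]]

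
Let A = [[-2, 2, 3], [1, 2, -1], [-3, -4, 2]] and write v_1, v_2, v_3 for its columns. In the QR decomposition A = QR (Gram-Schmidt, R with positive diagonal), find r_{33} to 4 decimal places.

e_1 = v_1/‖v_1‖ = (-2, 1, -3)/3.7417 = (-0.5345, 0.2673, -0.8018).
r_{12} = e_1·v_2 = 2.6726.
u_2 = v_2 − 2.6726·e_1 = (3.4286, 1.2857, -1.8571).
‖u_2‖ = 4.1057, so e_2 = (0.8351, 0.3132, -0.4523).
r_{13} = e_1·v_3 = -3.4744; r_{23} = e_2·v_3 = 1.2874.
u_3 = v_3 + 3.4744·e_1 − 1.2874·e_2 = (0.0678, -0.4746, -0.2034).
r_{33} = ‖u_3‖ = 0.5208.

r_{33} = 0.5208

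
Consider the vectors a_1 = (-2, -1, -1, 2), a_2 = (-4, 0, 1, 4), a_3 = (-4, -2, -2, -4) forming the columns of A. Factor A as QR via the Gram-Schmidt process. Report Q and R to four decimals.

Q = [[-0.6325, -0.3086, -0.6971], [-0.3162, 0.4629, -0.0804], [-0.3162, 0.7715, 0.0536], [0.6325, 0.3086, -0.7105]], R = [[3.1623, 4.7434, 1.2649], [0.0000, 3.2404, -2.4689], [0.0000, 0.0000, 5.6837]]

q_1 = a_1/‖a_1‖ = (-2, -1, -1, 2)/3.1623 = (-0.6325, -0.3162, -0.3162, 0.6325).
r_{12} = q_1·a_2 = 4.7434.
u_2 = a_2 − 4.7434·q_1 = (-1.0000, 1.5000, 2.5000, 1.0000).
‖u_2‖ = 3.2404, so q_2 = (-0.3086, 0.4629, 0.7715, 0.3086).
r_{13} = q_1·a_3 = 1.2649; r_{23} = q_2·a_3 = -2.4689.
u_3 = a_3 − 1.2649·q_1 + 2.4689·q_2 = (-3.9619, -0.4571, 0.3048, -4.0381).
‖u_3‖ = 5.6837, so q_3 = (-0.6971, -0.0804, 0.0536, -0.7105).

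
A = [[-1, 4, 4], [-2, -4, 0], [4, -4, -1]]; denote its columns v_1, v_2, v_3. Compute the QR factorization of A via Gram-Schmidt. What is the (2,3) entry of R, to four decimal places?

v_1 = (-1, -2, 4); ‖v_1‖ = 4.5826, so q_1 = (-0.2182, -0.4364, 0.8729).
q_1·v_2 = (-0.2182)·4 + (-0.4364)·(-4) + 0.8729·(-4) = -2.6186.
u_2 = v_2 + 2.6186·q_1 = (3.4286, -5.1429, -1.7143).
‖u_2‖ = 6.4143, so q_2 = (0.5345, -0.8018, -0.2673).
r_{23} = q_2·v_3 = 2.4054.

r_{23} = 2.4054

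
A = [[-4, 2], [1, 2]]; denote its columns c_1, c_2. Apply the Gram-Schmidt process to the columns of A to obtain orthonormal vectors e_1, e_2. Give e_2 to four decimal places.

c_1 = (-4, 1); ‖c_1‖ = 4.1231, so e_1 = (-0.9701, 0.2425).
e_1·c_2 = (-0.9701)·2 + 0.2425·2 = -1.4552.
u_2 = c_2 + 1.4552·e_1 = (0.5882, 2.3529).
‖u_2‖ = 2.4254, so e_2 = (0.2425, 0.9701).

e_2 = (0.2425, 0.9701)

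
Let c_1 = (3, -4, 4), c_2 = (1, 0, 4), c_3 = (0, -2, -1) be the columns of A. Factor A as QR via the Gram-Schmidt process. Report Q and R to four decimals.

Q = [[0.4685, -0.1363, -0.8729], [-0.6247, 0.6475, -0.4364], [0.6247, 0.7498, 0.2182]], R = [[6.4031, 2.9673, 0.6247], [0.0000, 2.8627, -2.0448], [0.0000, 0.0000, 0.6547]]

q_1 = c_1/‖c_1‖ = (3, -4, 4)/6.4031 = (0.4685, -0.6247, 0.6247).
r_{12} = q_1·c_2 = 2.9673.
u_2 = c_2 − 2.9673·q_1 = (-0.3902, 1.8537, 2.1463).
‖u_2‖ = 2.8627, so q_2 = (-0.1363, 0.6475, 0.7498).
r_{13} = q_1·c_3 = 0.6247; r_{23} = q_2·c_3 = -2.0448.
u_3 = c_3 − 0.6247·q_1 + 2.0448·q_2 = (-0.5714, -0.2857, 0.1429).
‖u_3‖ = 0.6547, so q_3 = (-0.8729, -0.4364, 0.2182).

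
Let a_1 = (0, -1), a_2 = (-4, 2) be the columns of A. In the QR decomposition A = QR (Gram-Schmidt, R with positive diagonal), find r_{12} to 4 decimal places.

r_{12} = -2.0000

a_1 = (0, -1); ‖a_1‖ = 1.0000, so e_1 = (0.0000, -1.0000).
r_{12} = e_1·a_2 = -2.0000.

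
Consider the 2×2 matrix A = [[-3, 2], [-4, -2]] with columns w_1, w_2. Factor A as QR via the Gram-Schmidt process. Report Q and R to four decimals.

Q = [[-0.6000, 0.8000], [-0.8000, -0.6000]], R = [[5.0000, 0.4000], [0.0000, 2.8000]]

w_1 = (-3, -4); ‖w_1‖ = 5.0000, so e_1 = (-0.6000, -0.8000).
e_1·w_2 = (-0.6000)·2 + (-0.8000)·(-2) = 0.4000.
u_2 = w_2 − 0.4000·e_1 = (2.2400, -1.6800).
‖u_2‖ = 2.8000, so e_2 = (0.8000, -0.6000).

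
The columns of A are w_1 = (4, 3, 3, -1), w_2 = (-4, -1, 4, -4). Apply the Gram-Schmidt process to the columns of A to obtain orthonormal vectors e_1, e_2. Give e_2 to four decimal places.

e_1 = w_1/‖w_1‖ = (4, 3, 3, -1)/5.9161 = (0.6761, 0.5071, 0.5071, -0.1690).
r_{12} = e_1·w_2 = -0.5071.
u_2 = w_2 + 0.5071·e_1 = (-3.6571, -0.7429, 4.2571, -4.0857).
‖u_2‖ = 6.9816, so e_2 = (-0.5238, -0.1064, 0.6098, -0.5852).

e_2 = (-0.5238, -0.1064, 0.6098, -0.5852)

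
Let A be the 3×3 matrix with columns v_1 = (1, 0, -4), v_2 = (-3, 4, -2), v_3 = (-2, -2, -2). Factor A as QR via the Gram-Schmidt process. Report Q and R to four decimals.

Q = [[0.2425, -0.6278, -0.7396], [0.0000, 0.7624, -0.6472], [-0.9701, -0.1570, -0.1849]], R = [[4.1231, 1.2127, 1.4552], [0.0000, 5.2468, 0.0448], [0.0000, 0.0000, 3.1433]]

v_1 = (1, 0, -4); ‖v_1‖ = 4.1231, so e_1 = (0.2425, 0.0000, -0.9701).
e_1·v_2 = 0.2425·(-3) + 0.0000·4 + (-0.9701)·(-2) = 1.2127.
u_2 = v_2 − 1.2127·e_1 = (-3.2941, 4.0000, -0.8235).
‖u_2‖ = 5.2468, so e_2 = (-0.6278, 0.7624, -0.1570).
e_1·v_3 = 0.2425·(-2) + 0.0000·(-2) + (-0.9701)·(-2) = 1.4552; e_2·v_3 = (-0.6278)·(-2) + 0.7624·(-2) + (-0.1570)·(-2) = 0.0448.
u_3 = v_3 − 1.4552·e_1 − 0.0448·e_2 = (-2.3248, -2.0342, -0.5812).
‖u_3‖ = 3.1433, so e_3 = (-0.7396, -0.6472, -0.1849).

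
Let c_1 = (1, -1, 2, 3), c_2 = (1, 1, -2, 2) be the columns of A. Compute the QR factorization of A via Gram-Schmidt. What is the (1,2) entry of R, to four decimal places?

c_1 = (1, -1, 2, 3); ‖c_1‖ = 3.8730, so e_1 = (0.2582, -0.2582, 0.5164, 0.7746).
r_{12} = e_1·c_2 = 0.5164.

r_{12} = 0.5164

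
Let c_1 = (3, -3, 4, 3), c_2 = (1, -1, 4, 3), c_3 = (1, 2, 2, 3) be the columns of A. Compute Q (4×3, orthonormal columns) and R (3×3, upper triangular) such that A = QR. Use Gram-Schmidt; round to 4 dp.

Q = [[0.4575, -0.5392, 0.6155], [-0.4575, 0.5392, 0.6155], [0.6100, 0.5176, -0.2954], [0.4575, 0.3882, 0.3939]], R = [[6.5574, 4.7275, 2.1350], [0.0000, 2.1567, 2.7390], [0.0000, 0.0000, 2.4372]]

c_1 = (3, -3, 4, 3); ‖c_1‖ = 6.5574, so q_1 = (0.4575, -0.4575, 0.6100, 0.4575).
q_1·c_2 = 0.4575·1 + (-0.4575)·(-1) + 0.6100·4 + 0.4575·3 = 4.7275.
u_2 = c_2 − 4.7275·q_1 = (-1.1628, 1.1628, 1.1163, 0.8372).
‖u_2‖ = 2.1567, so q_2 = (-0.5392, 0.5392, 0.5176, 0.3882).
q_1·c_3 = 0.4575·1 + (-0.4575)·2 + 0.6100·2 + 0.4575·3 = 2.1350; q_2·c_3 = (-0.5392)·1 + 0.5392·2 + 0.5176·2 + 0.3882·3 = 2.7390.
u_3 = c_3 − 2.1350·q_1 − 2.7390·q_2 = (1.5000, 1.5000, -0.7200, 0.9600).
‖u_3‖ = 2.4372, so q_3 = (0.6155, 0.6155, -0.2954, 0.3939).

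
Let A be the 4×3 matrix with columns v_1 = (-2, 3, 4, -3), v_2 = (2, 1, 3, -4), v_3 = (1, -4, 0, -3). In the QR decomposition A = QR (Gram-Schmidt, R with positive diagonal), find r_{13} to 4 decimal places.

e_1 = v_1/‖v_1‖ = (-2, 3, 4, -3)/6.1644 = (-0.3244, 0.4867, 0.6489, -0.4867).
r_{13} = e_1·v_3 = -0.8111.

r_{13} = -0.8111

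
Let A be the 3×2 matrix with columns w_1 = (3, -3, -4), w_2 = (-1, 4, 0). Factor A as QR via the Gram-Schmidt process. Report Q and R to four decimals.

Q = [[0.5145, 0.1004], [-0.5145, 0.8306], [-0.6860, -0.5477]], R = [[5.8310, -2.5725], [0.0000, 3.2222]]

q_1 = w_1/‖w_1‖ = (3, -3, -4)/5.8310 = (0.5145, -0.5145, -0.6860).
r_{12} = q_1·w_2 = -2.5725.
u_2 = w_2 + 2.5725·q_1 = (0.3235, 2.6765, -1.7647).
‖u_2‖ = 3.2222, so q_2 = (0.1004, 0.8306, -0.5477).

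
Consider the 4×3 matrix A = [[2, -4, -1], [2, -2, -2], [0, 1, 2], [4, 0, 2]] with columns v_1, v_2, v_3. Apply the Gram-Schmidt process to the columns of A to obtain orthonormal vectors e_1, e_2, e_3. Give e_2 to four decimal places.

v_1 = (2, 2, 0, 4); ‖v_1‖ = 4.8990, so e_1 = (0.4082, 0.4082, 0.0000, 0.8165).
e_1·v_2 = 0.4082·(-4) + 0.4082·(-2) + 0.0000·1 + 0.8165·0 = -2.4495.
u_2 = v_2 + 2.4495·e_1 = (-3.0000, -1.0000, 1.0000, 2.0000).
‖u_2‖ = 3.8730, so e_2 = (-0.7746, -0.2582, 0.2582, 0.5164).

e_2 = (-0.7746, -0.2582, 0.2582, 0.5164)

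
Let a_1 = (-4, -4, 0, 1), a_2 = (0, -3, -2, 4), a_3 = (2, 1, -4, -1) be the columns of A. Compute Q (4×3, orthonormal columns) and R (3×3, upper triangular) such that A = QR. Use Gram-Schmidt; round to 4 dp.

a_1 = (-4, -4, 0, 1); ‖a_1‖ = 5.7446, so q_1 = (-0.6963, -0.6963, 0.0000, 0.1741).
q_1·a_2 = (-0.6963)·0 + (-0.6963)·(-3) + 0.0000·(-2) + 0.1741·4 = 2.7852.
u_2 = a_2 − 2.7852·q_1 = (1.9394, -1.0606, -2.0000, 3.5152).
‖u_2‖ = 4.6090, so q_2 = (0.4208, -0.2301, -0.4339, 0.7627).
q_1·a_3 = (-0.6963)·2 + (-0.6963)·1 + 0.0000·(-4) + 0.1741·(-1) = -2.2630; q_2·a_3 = 0.4208·2 + (-0.2301)·1 + (-0.4339)·(-4) + 0.7627·(-1) = 1.5845.
u_3 = a_3 + 2.2630·q_1 − 1.5845·q_2 = (-0.2425, -0.2111, -3.3124, -1.8146).
‖u_3‖ = 3.7905, so q_3 = (-0.0640, -0.0557, -0.8739, -0.4787).

Q = [[-0.6963, 0.4208, -0.0640], [-0.6963, -0.2301, -0.0557], [0.0000, -0.4339, -0.8739], [0.1741, 0.7627, -0.4787]], R = [[5.7446, 2.7852, -2.2630], [0.0000, 4.6090, 1.5845], [0.0000, 0.0000, 3.7905]]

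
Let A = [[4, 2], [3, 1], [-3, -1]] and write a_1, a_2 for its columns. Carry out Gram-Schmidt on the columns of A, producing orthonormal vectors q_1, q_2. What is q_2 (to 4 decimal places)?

a_1 = (4, 3, -3); ‖a_1‖ = 5.8310, so q_1 = (0.6860, 0.5145, -0.5145).
q_1·a_2 = 0.6860·2 + 0.5145·1 + (-0.5145)·(-1) = 2.4010.
u_2 = a_2 − 2.4010·q_1 = (0.3529, -0.2353, 0.2353).
‖u_2‖ = 0.4851, so q_2 = (0.7276, -0.4851, 0.4851).

q_2 = (0.7276, -0.4851, 0.4851)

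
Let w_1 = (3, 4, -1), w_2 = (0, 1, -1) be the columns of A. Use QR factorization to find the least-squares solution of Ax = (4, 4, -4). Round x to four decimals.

x = (0.8889, 1.7778)

e_1 = w_1/‖w_1‖ = (3, 4, -1)/5.0990 = (0.5883, 0.7845, -0.1961).
r_{12} = e_1·w_2 = 0.9806.
u_2 = w_2 − 0.9806·e_1 = (-0.5769, 0.2308, -0.8077).
‖u_2‖ = 1.0190, so e_2 = (-0.5661, 0.2265, -0.7926).
Qᵀb = (6.2757, 1.8116).
Back-substitute: x_2 = 1.8116/1.0190 = 1.7778.
x_1 = (6.2757 − 0.9806·1.7778)/5.0990 = 0.8889.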